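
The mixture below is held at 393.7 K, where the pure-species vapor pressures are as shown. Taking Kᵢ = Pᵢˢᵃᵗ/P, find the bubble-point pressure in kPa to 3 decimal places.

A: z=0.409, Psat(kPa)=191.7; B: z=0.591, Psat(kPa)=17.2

At the bubble point ψ → 0, so ΣzᵢKᵢ = 1 with Kᵢ = Pᵢˢᵃᵗ/P ⇒ P = ΣzᵢPᵢˢᵃᵗ.
P = 0.409·191.7 + 0.591·17.2 = 88.570 kPa

Pbub = 88.570 kPa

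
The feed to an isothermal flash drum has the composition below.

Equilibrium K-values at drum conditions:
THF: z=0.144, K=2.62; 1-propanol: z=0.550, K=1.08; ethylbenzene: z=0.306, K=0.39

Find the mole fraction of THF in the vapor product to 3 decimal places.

y_THF = 0.278

Rachford–Rice: g(ψ) = Σ zᵢ(Kᵢ−1)/(1+ψ(Kᵢ−1)) = 0.
g(0) = ΣzᵢKᵢ − 1 = 0.091 and g(1) = 1 − Σzᵢ/Kᵢ = -0.349, so a root lies in (0, 1).
Newton–Raphson from ψ = 0.5:
  ψ = 0.500: g = -0.0974, g' = -0.354 → ψ = 0.225
  ψ = 0.225: g = -0.0022, g' = -0.359 → ψ = 0.219
Converged at ψ = 0.219.
Compositions from xᵢ = zᵢ/(1+ψ(Kᵢ−1)), yᵢ = Kᵢxᵢ:
  THF: x = 0.106, y = 0.278
  1-propanol: x = 0.541, y = 0.584
  ethylbenzene: x = 0.353, y = 0.138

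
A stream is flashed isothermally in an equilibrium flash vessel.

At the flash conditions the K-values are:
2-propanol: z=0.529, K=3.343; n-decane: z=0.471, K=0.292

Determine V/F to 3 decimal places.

V/F = 0.546

Rachford–Rice: g(V/F) = Σ zᵢ(Kᵢ−1)/(1+V/F(Kᵢ−1)) = 0.
g(0) = ΣzᵢKᵢ − 1 = 0.906 and g(1) = 1 − Σzᵢ/Kᵢ = -0.771, so a root lies in (0, 1).
Binary case is linear: z₁(K₁−1)(1+V/F(K₂−1)) + z₂(K₂−1)(1+V/F(K₁−1)) = 0
⇒ V/F = [z₁(K₁−1)+z₂(K₂−1)] / [−(K₁−1)(K₂−1)] = 0.9060/1.6588 = 0.546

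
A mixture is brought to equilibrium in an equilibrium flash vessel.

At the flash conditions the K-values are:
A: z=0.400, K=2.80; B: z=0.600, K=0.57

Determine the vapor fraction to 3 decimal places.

Binary case is linear: z₁(K₁−1)(1+ψ(K₂−1)) + z₂(K₂−1)(1+ψ(K₁−1)) = 0
⇒ ψ = [z₁(K₁−1)+z₂(K₂−1)] / [−(K₁−1)(K₂−1)] = 0.4620/0.7740 = 0.597

ψ = 0.597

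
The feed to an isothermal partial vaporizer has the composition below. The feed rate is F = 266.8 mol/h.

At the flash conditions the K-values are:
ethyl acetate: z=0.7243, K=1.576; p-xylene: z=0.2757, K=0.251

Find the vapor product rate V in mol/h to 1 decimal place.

Rachford–Rice: g(ψ) = Σ zᵢ(Kᵢ−1)/(1+ψ(Kᵢ−1)) = 0.
g(0) = ΣzᵢKᵢ − 1 = 0.2107 and g(1) = 1 − Σzᵢ/Kᵢ = -0.5580, so a root lies in (0, 1).
Binary case is linear: z₁(K₁−1)(1+ψ(K₂−1)) + z₂(K₂−1)(1+ψ(K₁−1)) = 0
⇒ ψ = [z₁(K₁−1)+z₂(K₂−1)] / [−(K₁−1)(K₂−1)] = 0.21070/0.43142 = 0.4884
Then V = ψ·F = 0.4884·266.8 = 130.3 mol/h and L = F − V = 136.5 mol/h.

V = 130.3 mol/h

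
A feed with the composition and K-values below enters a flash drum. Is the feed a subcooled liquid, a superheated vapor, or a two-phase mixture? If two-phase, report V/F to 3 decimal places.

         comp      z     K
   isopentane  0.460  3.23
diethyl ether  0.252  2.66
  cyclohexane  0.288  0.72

ΣzᵢKᵢ = 2.363; Σzᵢ/Kᵢ = 0.637.
Since Σzᵢ/Kᵢ < 1 the mixture is above its dew point — single vapor phase.

superheated vapor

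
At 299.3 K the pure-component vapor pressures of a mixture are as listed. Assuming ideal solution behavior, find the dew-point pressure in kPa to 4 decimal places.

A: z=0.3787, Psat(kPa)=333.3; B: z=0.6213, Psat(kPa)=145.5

At the dew point ψ → 1, so Σzᵢ/Kᵢ = 1 with Kᵢ = Pᵢˢᵃᵗ/P ⇒ 1/P = Σzᵢ/Pᵢˢᵃᵗ.
1/P = 0.3787/333.3 + 0.6213/145.5 = 0.0054063 ⇒ P = 184.9688 kPa

Pdew = 184.9688 kPa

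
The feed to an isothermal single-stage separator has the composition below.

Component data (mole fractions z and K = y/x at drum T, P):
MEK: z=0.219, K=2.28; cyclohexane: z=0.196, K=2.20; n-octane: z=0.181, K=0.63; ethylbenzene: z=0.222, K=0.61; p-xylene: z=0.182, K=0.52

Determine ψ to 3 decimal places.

ψ = 0.533

Newton iteration, ψ⁰ = 0.5:
  ψ = 0.500: g = 0.0133, g' = -0.406 → ψ = 0.533
Converged at ψ = 0.533.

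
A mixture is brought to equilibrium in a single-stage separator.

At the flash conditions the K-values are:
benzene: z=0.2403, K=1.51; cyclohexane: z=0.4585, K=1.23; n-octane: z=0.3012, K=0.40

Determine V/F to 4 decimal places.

Rachford–Rice: g(V/F) = Σ zᵢ(Kᵢ−1)/(1+V/F(Kᵢ−1)) = 0.
Check two-phase: ΣzᵢKᵢ = 1.0473 > 1 and Σzᵢ/Kᵢ = 1.2849 > 1, so g(0) = 0.0473 > 0 and g(1) = -0.2849 < 0.
Newton–Raphson from V/F = 0.32:
  V/F = 0.3200: g = -0.02008, g' = -0.2333 → V/F = 0.2339
  V/F = 0.2339: g = -0.00067, g' = -0.2185 → V/F = 0.2309
Converged at V/F = 0.2309.

V/F = 0.2309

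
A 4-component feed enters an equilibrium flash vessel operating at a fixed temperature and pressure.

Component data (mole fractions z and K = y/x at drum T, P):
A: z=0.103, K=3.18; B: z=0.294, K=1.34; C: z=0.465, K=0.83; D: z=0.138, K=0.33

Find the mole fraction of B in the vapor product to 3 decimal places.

y_B = 0.348

Let β = V/F and solve Σ zᵢ(Kᵢ−1)/(1+β(Kᵢ−1)) = 0.
Check two-phase: ΣzᵢKᵢ = 1.153 > 1 and Σzᵢ/Kᵢ = 1.230 > 1, so g(0) = 0.153 > 0 and g(1) = -0.230 < 0.
Newton iteration, β⁰ = 0.56:
  β = 0.560: g = -0.0503, g' = -0.298 → β = 0.391
  β = 0.391: g = -0.0007, g' = -0.298 → β = 0.389
Converged at β = 0.389.
Compositions from xᵢ = zᵢ/(1+β(Kᵢ−1)), yᵢ = Kᵢxᵢ:
  A: x = 0.056, y = 0.177
  B: x = 0.260, y = 0.348
  C: x = 0.498, y = 0.413
  D: x = 0.187, y = 0.062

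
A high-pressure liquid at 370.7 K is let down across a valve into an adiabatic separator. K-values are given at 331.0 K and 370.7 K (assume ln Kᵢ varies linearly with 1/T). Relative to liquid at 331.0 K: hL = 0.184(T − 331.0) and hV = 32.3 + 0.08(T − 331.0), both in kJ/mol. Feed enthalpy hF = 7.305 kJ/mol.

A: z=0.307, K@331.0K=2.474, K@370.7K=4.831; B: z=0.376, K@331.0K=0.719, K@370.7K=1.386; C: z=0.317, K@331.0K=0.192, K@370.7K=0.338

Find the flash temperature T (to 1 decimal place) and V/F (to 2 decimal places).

Adiabatic flash: solve Rachford–Rice at each trial T, then check hF = ψ·hV(T) + (1−ψ)·hL(T).
  T = 331.0 K: K = (2.474, 0.719, 0.192), RR gives ψ = 0.109, H_out = 3.521 kJ/mol
  T = 370.7 K: K = (4.831, 1.386, 0.338), RR gives ψ = 0.749, H_out = 28.414 kJ/mol
  T = 350.9 K: K = (3.526, 1.018, 0.259), RR gives ψ = 0.471, H_out = 17.900 kJ/mol
  T = 340.9 K: K = (2.966, 0.859, 0.224), RR gives ψ = 0.305, H_out = 11.344 kJ/mol
  T = 335.9 K: K = (2.710, 0.786, 0.207), RR gives ψ = 0.211, H_out = 7.605 kJ/mol
  T = 333.4 K: K = (2.588, 0.751, 0.199), RR gives ψ = 0.160, H_out = 5.583 kJ/mol
  T = 334.6 K: K = (2.646, 0.768, 0.203), RR gives ψ = 0.185, H_out = 6.568 kJ/mol
Linear interpolation between T = 334.6 (H_out = 6.568) and T = 335.9 (H_out = 7.605) on hF = 7.305 gives T ≈ 335.5 K, at which ψ = 0.20.

T = 335.5 K, V/F = 0.20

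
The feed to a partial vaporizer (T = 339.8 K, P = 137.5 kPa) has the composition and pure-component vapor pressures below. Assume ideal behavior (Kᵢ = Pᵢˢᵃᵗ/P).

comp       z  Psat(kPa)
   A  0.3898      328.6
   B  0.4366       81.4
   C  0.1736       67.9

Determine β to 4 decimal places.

β = 0.4528

Raoult's law: Kᵢ = Pᵢˢᵃᵗ/P = Pᵢˢᵃᵗ/137.5.
  K_A = 328.6/137.5 = 2.389818, K_B = 81.4/137.5 = 0.592000, K_C = 67.9/137.5 = 0.493818
Rachford–Rice: g(β) = Σ zᵢ(Kᵢ−1)/(1+β(Kᵢ−1)) = 0.
g(0) = ΣzᵢKᵢ − 1 = 0.2757 and g(1) = 1 − Σzᵢ/Kᵢ = -0.2522, so a root lies in (0, 1).
Newton iteration, β⁰ = 0.35:
  β = 0.3500: g = 0.04986, g' = -0.5054 → β = 0.4487
  β = 0.4487: g = 0.00194, g' = -0.4690 → β = 0.4528
Converged at β = 0.4528.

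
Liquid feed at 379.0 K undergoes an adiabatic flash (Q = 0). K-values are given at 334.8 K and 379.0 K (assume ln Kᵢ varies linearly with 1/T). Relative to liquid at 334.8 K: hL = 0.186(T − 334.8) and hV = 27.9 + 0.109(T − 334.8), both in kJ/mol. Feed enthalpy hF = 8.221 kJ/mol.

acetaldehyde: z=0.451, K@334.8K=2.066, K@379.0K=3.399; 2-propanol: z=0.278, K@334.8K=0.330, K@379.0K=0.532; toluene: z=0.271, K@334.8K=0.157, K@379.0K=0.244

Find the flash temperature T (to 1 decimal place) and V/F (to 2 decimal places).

T = 346.3 K, V/F = 0.23

Adiabatic flash: solve Rachford–Rice at each trial T, then check hF = ψ·hV(T) + (1−ψ)·hL(T).
  T = 334.8 K: K = (2.066, 0.330, 0.157), RR gives ψ = 0.082, H_out = 2.274 kJ/mol
  T = 379.0 K: K = (3.399, 0.532, 0.244), RR gives ψ = 0.493, H_out = 20.297 kJ/mol
  T = 356.9 K: K = (2.691, 0.425, 0.198), RR gives ψ = 0.327, H_out = 12.676 kJ/mol
  T = 345.9 K: K = (2.369, 0.376, 0.177), RR gives ψ = 0.222, H_out = 8.056 kJ/mol
  T = 351.4 K: K = (2.528, 0.400, 0.188), RR gives ψ = 0.277, H_out = 10.467 kJ/mol
  T = 348.6 K: K = (2.446, 0.388, 0.182), RR gives ψ = 0.250, H_out = 9.268 kJ/mol
  T = 347.2 K: K = (2.406, 0.382, 0.180), RR gives ψ = 0.235, H_out = 8.647 kJ/mol
Linear interpolation between T = 345.9 (H_out = 8.056) and T = 347.2 (H_out = 8.647) on hF = 8.221 gives T ≈ 346.3 K, at which ψ = 0.23.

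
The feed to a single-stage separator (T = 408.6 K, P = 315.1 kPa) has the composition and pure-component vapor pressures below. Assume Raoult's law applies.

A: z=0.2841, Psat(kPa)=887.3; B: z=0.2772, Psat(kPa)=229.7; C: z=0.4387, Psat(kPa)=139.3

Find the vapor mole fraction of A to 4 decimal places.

Raoult's law: Kᵢ = Pᵢˢᵃᵗ/P = Pᵢˢᵃᵗ/315.1.
  K_A = 887.3/315.1 = 2.815931, K_B = 229.7/315.1 = 0.728975, K_C = 139.3/315.1 = 0.442082
Newton–Raphson from ψ = 0.45:
  ψ = 0.4500: g = -0.12847, g' = -0.5536 → ψ = 0.2179
  ψ = 0.2179: g = 0.01114, g' = -0.6809 → ψ = 0.2343
  ψ = 0.2343: g = 0.00013, g' = -0.6650 → ψ = 0.2345
Converged at ψ = 0.2345.
Compositions from xᵢ = zᵢ/(1+ψ(Kᵢ−1)), yᵢ = Kᵢxᵢ:
  A: x = 0.1993, y = 0.5611
  B: x = 0.2960, y = 0.2158
  C: x = 0.5047, y = 0.2231

y_A = 0.5611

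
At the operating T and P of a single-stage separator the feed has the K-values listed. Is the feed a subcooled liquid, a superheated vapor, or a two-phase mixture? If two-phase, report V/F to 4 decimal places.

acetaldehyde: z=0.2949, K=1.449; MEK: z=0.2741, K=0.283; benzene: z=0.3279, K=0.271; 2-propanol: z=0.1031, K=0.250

subcooled liquid

ΣzᵢKᵢ = 0.6195; Σzᵢ/Kᵢ = 2.7944.
Since ΣzᵢKᵢ < 1 the mixture is below its bubble point — single liquid phase.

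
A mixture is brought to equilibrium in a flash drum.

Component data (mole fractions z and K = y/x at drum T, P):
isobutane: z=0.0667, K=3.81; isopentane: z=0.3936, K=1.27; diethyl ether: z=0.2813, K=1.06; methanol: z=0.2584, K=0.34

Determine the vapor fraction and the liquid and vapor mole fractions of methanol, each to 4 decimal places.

ψ = 0.3111, x_methanol = 0.3252, y_methanol = 0.1106

Let ψ = V/F and solve Σ zᵢ(Kᵢ−1)/(1+ψ(Kᵢ−1)) = 0.
Check two-phase: ΣzᵢKᵢ = 1.1400 > 1 and Σzᵢ/Kᵢ = 1.3528 > 1, so g(0) = 0.1400 > 0 and g(1) = -0.3528 < 0.
Newton iteration, ψ⁰ = 0.34:
  ψ = 0.3400: g = -0.01016, g' = -0.3499 → ψ = 0.3110
  ψ = 0.3110: g = 0.00005, g' = -0.3536 → ψ = 0.3111
Converged at ψ = 0.3111.
Compositions from xᵢ = zᵢ/(1+ψ(Kᵢ−1)), yᵢ = Kᵢxᵢ:
  isobutane: x = 0.0356, y = 0.1356
  isopentane: x = 0.3631, y = 0.4611
  diethyl ether: x = 0.2761, y = 0.2927
  methanol: x = 0.3252, y = 0.1106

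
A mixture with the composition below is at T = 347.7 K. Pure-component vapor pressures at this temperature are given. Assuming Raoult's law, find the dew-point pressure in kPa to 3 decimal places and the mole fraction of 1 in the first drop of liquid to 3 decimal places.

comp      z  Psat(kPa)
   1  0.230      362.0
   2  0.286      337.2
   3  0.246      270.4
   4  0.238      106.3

At the dew point ψ → 1, so Σzᵢ/Kᵢ = 1 with Kᵢ = Pᵢˢᵃᵗ/P ⇒ 1/P = Σzᵢ/Pᵢˢᵃᵗ.
1/P = 0.230/362.0 + 0.286/337.2 + 0.246/270.4 + 0.238/106.3 = 0.004632 ⇒ P = 215.879 kPa
xᵢ = zᵢP/Pᵢˢᵃᵗ ⇒ x_1 = 0.230·215.879/362.0 = 0.137

Pdew = 215.879 kPa, x_1 = 0.137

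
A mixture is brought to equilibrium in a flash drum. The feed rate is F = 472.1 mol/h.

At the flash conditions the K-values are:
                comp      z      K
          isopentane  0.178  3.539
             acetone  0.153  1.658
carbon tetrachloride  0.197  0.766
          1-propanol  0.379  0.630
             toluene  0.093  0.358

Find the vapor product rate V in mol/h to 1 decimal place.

Material balance + equilibrium reduce to Σ zᵢ(Kᵢ−1)/(1+ψ(Kᵢ−1)) = 0.
g(0) = ΣzᵢKᵢ − 1 = 0.307 and g(1) = 1 − Σzᵢ/Kᵢ = -0.261, so a root lies in (0, 1).
Newton iteration, ψ⁰ = 0.48:
  ψ = 0.480: g = -0.0285, g' = -0.442 → ψ = 0.415
  ψ = 0.415: g = 0.0008, g' = -0.470 → ψ = 0.417
Converged at ψ = 0.417.
Then V = ψ·F = 0.4172·472.1 = 197.0 mol/h and L = F − V = 275.1 mol/h.

V = 197.0 mol/h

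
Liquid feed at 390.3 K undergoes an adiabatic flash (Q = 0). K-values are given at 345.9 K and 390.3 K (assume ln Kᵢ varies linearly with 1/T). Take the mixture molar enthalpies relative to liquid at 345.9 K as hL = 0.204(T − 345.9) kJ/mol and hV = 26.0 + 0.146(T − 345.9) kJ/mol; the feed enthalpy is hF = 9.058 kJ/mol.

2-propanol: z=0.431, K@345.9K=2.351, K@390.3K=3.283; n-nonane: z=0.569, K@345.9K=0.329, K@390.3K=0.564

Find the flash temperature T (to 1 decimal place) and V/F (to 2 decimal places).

T = 353.2 K, V/F = 0.30

Adiabatic flash: solve Rachford–Rice at each trial T, then check hF = ψ·hV(T) + (1−ψ)·hL(T).
  T = 345.9 K: K = (2.351, 0.329), RR gives ψ = 0.221, H_out = 5.750 kJ/mol
  T = 390.3 K: K = (3.283, 0.564), RR gives ψ = 0.739, H_out = 26.376 kJ/mol
  T = 368.1 K: K = (2.806, 0.438), RR gives ψ = 0.452, H_out = 15.690 kJ/mol
  T = 357.0 K: K = (2.576, 0.381), RR gives ψ = 0.335, H_out = 10.769 kJ/mol
  T = 351.4 K: K = (2.462, 0.354), RR gives ψ = 0.278, H_out = 8.266 kJ/mol
  T = 354.2 K: K = (2.518, 0.368), RR gives ψ = 0.307, H_out = 9.523 kJ/mol
  T = 352.8 K: K = (2.490, 0.361), RR gives ψ = 0.293, H_out = 8.896 kJ/mol
Linear interpolation between T = 352.8 (H_out = 8.896) and T = 354.2 (H_out = 9.523) on hF = 9.058 gives T ≈ 353.2 K, at which ψ = 0.30.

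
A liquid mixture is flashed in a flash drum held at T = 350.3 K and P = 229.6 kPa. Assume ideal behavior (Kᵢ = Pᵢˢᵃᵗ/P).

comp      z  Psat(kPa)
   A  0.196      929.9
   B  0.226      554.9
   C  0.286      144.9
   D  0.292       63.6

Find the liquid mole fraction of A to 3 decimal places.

x_A = 0.082

Raoult's law: Kᵢ = Pᵢˢᵃᵗ/P = Pᵢˢᵃᵗ/229.6.
  K_A = 929.9/229.6 = 4.05009, K_B = 554.9/229.6 = 2.41681, K_C = 144.9/229.6 = 0.63110, K_D = 63.6/229.6 = 0.27700
Newton iteration, β⁰ = 0.5:
  β = 0.500: g = -0.0358, g' = -0.874 → β = 0.459
Converged at β = 0.459.
Compositions from xᵢ = zᵢ/(1+β(Kᵢ−1)), yᵢ = Kᵢxᵢ:
  A: x = 0.082, y = 0.331
  B: x = 0.137, y = 0.331
  C: x = 0.344, y = 0.217
  D: x = 0.437, y = 0.121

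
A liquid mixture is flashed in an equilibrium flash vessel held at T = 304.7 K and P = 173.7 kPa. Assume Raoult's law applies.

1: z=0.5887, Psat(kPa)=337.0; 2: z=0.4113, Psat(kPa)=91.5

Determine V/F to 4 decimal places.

V/F = 0.8065

Raoult's law: Kᵢ = Pᵢˢᵃᵗ/P = Pᵢˢᵃᵗ/173.7.
  K_1 = 337.0/173.7 = 1.940127, K_2 = 91.5/173.7 = 0.526770
Material balance + equilibrium reduce to Σ zᵢ(Kᵢ−1)/(1+V/F(Kᵢ−1)) = 0.
Feasibility: ΣzᵢKᵢ = 1.3588, Σzᵢ/Kᵢ = 1.0842 — both > 1, two phases present.
Iterate (Newton) starting at V/F = 0.68:
  V/F = 0.6800: g = 0.05063, g' = -0.3939 → V/F = 0.8085
  V/F = 0.8085: g = -0.00083, g' = -0.4096 → V/F = 0.8065
Converged at V/F = 0.8065.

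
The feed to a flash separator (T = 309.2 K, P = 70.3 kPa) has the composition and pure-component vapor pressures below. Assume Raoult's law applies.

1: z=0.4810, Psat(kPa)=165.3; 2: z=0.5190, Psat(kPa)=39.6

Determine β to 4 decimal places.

β = 0.7174

Raoult's law: Kᵢ = Pᵢˢᵃᵗ/P = Pᵢˢᵃᵗ/70.3.
  K_1 = 165.3/70.3 = 2.351351, K_2 = 39.6/70.3 = 0.563300
Material balance + equilibrium reduce to Σ zᵢ(Kᵢ−1)/(1+β(Kᵢ−1)) = 0.
g(0) = ΣzᵢKᵢ − 1 = 0.4234 and g(1) = 1 − Σzᵢ/Kᵢ = -0.1259, so a root lies in (0, 1).
Newton–Raphson from β = 0.58:
  β = 0.5800: g = 0.06087, g' = -0.4536 → β = 0.7142
  β = 0.7142: g = 0.00139, g' = -0.4365 → β = 0.7174
Converged at β = 0.7174.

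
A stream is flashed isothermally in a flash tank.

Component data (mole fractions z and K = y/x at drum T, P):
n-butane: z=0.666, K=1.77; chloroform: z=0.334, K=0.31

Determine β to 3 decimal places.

Iterate (Newton) starting at β = 0.64:
  β = 0.640: g = -0.0692, g' = -0.687 → β = 0.539
  β = 0.539: g = -0.0047, g' = -0.601 → β = 0.531
Converged at β = 0.531.

β = 0.531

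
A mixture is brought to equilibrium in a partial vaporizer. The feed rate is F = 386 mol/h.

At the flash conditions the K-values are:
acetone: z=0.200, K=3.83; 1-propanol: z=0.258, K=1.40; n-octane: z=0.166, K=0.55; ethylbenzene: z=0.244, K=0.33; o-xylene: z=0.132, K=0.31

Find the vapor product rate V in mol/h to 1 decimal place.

Material balance + equilibrium reduce to Σ zᵢ(Kᵢ−1)/(1+ψ(Kᵢ−1)) = 0.
g(0) = ΣzᵢKᵢ − 1 = 0.340 and g(1) = 1 − Σzᵢ/Kᵢ = -0.704, so a root lies in (0, 1).
Iterate (Newton) starting at ψ = 0.6:
  ψ = 0.600: g = -0.2381, g' = -0.799 → ψ = 0.302
  ψ = 0.302: g = -0.0093, g' = -0.816 → ψ = 0.291
Converged at ψ = 0.291.
Then V = ψ·F = 0.2908·386 = 112.2 mol/h and L = F − V = 273.8 mol/h.

V = 112.2 mol/h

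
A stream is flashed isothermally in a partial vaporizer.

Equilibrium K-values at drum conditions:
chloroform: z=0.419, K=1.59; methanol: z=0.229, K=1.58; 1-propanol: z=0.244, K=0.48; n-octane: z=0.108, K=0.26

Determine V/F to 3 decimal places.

V/F = 0.489

Material balance + equilibrium reduce to Σ zᵢ(Kᵢ−1)/(1+V/F(Kᵢ−1)) = 0.
Feasibility: ΣzᵢKᵢ = 1.173, Σzᵢ/Kᵢ = 1.332 — both > 1, two phases present.
Iterate (Newton) starting at V/F = 0.43:
  V/F = 0.430: g = 0.0229, g' = -0.379 → V/F = 0.490
  V/F = 0.490: g = -0.0006, g' = -0.399 → V/F = 0.489
Converged at V/F = 0.489.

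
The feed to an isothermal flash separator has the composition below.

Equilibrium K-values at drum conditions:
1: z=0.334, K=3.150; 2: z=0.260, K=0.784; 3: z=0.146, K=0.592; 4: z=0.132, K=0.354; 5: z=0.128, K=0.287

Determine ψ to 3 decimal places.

ψ = 0.415

Let ψ = V/F and solve Σ zᵢ(Kᵢ−1)/(1+ψ(Kᵢ−1)) = 0.
Check two-phase: ΣzᵢKᵢ = 1.426 > 1 and Σzᵢ/Kᵢ = 1.503 > 1, so g(0) = 0.426 > 0 and g(1) = -0.503 < 0.
Newton iteration, ψ⁰ = 0.5:
  ψ = 0.500: g = -0.0595, g' = -0.690 → ψ = 0.414
  ψ = 0.414: g = 0.0009, g' = -0.716 → ψ = 0.415
Converged at ψ = 0.415.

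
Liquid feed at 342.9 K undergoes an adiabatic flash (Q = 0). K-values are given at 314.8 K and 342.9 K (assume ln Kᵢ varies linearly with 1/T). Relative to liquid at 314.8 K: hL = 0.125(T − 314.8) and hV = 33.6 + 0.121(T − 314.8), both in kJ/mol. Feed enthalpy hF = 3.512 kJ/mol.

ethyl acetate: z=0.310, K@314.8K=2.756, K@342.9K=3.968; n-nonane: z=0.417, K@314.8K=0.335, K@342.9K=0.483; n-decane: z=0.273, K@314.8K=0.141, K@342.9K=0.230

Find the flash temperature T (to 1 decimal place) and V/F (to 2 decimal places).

T = 320.5 K, V/F = 0.08

Adiabatic flash: solve Rachford–Rice at each trial T, then check hF = ψ·hV(T) + (1−ψ)·hL(T).
  T = 314.8 K: K = (2.756, 0.335, 0.141), RR gives ψ = 0.025, H_out = 0.835 kJ/mol
  T = 342.9 K: K = (3.968, 0.483, 0.230), RR gives ψ = 0.266, H_out = 12.416 kJ/mol
  T = 328.9 K: K = (3.335, 0.406, 0.182), RR gives ψ = 0.157, H_out = 7.033 kJ/mol
  T = 321.9 K: K = (3.040, 0.370, 0.161), RR gives ψ = 0.096, H_out = 4.108 kJ/mol
  T = 318.4 K: K = (2.898, 0.352, 0.151), RR gives ψ = 0.062, H_out = 2.542 kJ/mol
  T = 320.1 K: K = (2.967, 0.361, 0.156), RR gives ψ = 0.079, H_out = 3.313 kJ/mol
  T = 321.0 K: K = (3.003, 0.365, 0.158), RR gives ψ = 0.088, H_out = 3.713 kJ/mol
Linear interpolation between T = 320.1 (H_out = 3.313) and T = 321.0 (H_out = 3.713) on hF = 3.512 gives T ≈ 320.5 K, at which ψ = 0.08.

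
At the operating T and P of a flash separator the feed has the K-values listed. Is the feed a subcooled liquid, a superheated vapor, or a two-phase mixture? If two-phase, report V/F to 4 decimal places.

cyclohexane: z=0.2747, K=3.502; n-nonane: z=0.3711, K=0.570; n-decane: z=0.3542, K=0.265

two-phase, V/F = 0.1808

ΣzᵢKᵢ = 1.2674; Σzᵢ/Kᵢ = 2.0661.
Both exceed 1, so a two-phase solution exists.
Let ψ = V/F and solve Σ zᵢ(Kᵢ−1)/(1+ψ(Kᵢ−1)) = 0.
Iterate (Newton) starting at ψ = 0.5:
  ψ = 0.5000: g = -0.30955, g' = -0.9290 → ψ = 0.1668
  ψ = 0.1668: g = 0.01630, g' = -1.1842 → ψ = 0.1806
  ψ = 0.1806: g = 0.00023, g' = -1.1509 → ψ = 0.1808
Converged at ψ = 0.1808.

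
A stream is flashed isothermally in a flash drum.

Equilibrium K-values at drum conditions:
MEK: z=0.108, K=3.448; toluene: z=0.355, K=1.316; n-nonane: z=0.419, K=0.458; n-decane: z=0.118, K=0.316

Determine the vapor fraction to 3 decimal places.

Newton iteration, ψ⁰ = 0.49:
  ψ = 0.490: g = -0.2133, g' = -0.513 → ψ = 0.075
  ψ = 0.075: g = 0.0114, g' = -0.692 → ψ = 0.091
Converged at ψ = 0.091.

ψ = 0.091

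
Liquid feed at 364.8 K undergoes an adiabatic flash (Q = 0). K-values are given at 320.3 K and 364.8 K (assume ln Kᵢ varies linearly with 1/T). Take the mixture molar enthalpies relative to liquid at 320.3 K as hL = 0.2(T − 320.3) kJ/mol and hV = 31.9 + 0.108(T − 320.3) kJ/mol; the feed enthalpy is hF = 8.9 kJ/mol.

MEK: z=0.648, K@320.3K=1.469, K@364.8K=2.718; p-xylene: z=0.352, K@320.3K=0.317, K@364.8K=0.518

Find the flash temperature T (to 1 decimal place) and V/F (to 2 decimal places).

Adiabatic flash: solve Rachford–Rice at each trial T, then check hF = ψ·hV(T) + (1−ψ)·hL(T).
  T = 320.3 K: K = (1.469, 0.317), RR gives ψ = 0.198, H_out = 6.323 kJ/mol
  T = 364.8 K: K = (2.718, 0.518), RR gives ψ = 1.000, H_out = 36.706 kJ/mol
  T = 342.6 K: K = (2.040, 0.412), RR gives ψ = 0.763, H_out = 27.249 kJ/mol
  T = 331.5 K: K = (1.742, 0.363), RR gives ψ = 0.543, H_out = 19.006 kJ/mol
  T = 325.9 K: K = (1.602, 0.340), RR gives ψ = 0.397, H_out = 13.569 kJ/mol
  T = 323.1 K: K = (1.535, 0.328), RR gives ψ = 0.306, H_out = 10.251 kJ/mol
  T = 321.7 K: K = (1.502, 0.323), RR gives ψ = 0.255, H_out = 8.377 kJ/mol
Linear interpolation between T = 321.7 (H_out = 8.377) and T = 323.1 (H_out = 10.251) on hF = 8.9 gives T ≈ 322.1 K, at which ψ = 0.27.

T = 322.1 K, V/F = 0.27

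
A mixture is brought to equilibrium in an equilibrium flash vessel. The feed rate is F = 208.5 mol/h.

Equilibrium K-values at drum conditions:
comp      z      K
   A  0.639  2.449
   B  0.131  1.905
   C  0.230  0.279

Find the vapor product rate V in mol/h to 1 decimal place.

Material balance + equilibrium reduce to Σ zᵢ(Kᵢ−1)/(1+β(Kᵢ−1)) = 0.
Check two-phase: ΣzᵢKᵢ = 1.879 > 1 and Σzᵢ/Kᵢ = 1.154 > 1, so g(0) = 0.879 > 0 and g(1) = -0.154 < 0.
Iterate (Newton) starting at β = 0.64:
  β = 0.640: g = 0.2476, g' = -0.816 → β = 0.943
  β = 0.943: g = -0.0632, g' = -1.439 → β = 0.899
  β = 0.899: g = -0.0043, g' = -1.253 → β = 0.896
Converged at β = 0.896.
Then V = β·F = 0.8959·208.5 = 186.8 mol/h and L = F − V = 21.7 mol/h.

V = 186.8 mol/h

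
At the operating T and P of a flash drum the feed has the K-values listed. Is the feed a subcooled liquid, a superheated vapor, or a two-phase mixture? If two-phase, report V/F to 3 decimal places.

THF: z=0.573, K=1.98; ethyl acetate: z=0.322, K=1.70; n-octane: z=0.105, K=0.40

ΣzᵢKᵢ = 1.724; Σzᵢ/Kᵢ = 0.741.
Since Σzᵢ/Kᵢ < 1 the mixture is above its dew point — single vapor phase.

superheated vapor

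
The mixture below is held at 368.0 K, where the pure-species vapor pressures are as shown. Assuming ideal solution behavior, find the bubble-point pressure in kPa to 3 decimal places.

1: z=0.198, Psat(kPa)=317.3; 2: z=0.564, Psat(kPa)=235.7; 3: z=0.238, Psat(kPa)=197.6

Pbub = 242.789 kPa

At the bubble point ψ → 0, so ΣzᵢKᵢ = 1 with Kᵢ = Pᵢˢᵃᵗ/P ⇒ P = ΣzᵢPᵢˢᵃᵗ.
P = 0.198·317.3 + 0.564·235.7 + 0.238·197.6 = 242.789 kPa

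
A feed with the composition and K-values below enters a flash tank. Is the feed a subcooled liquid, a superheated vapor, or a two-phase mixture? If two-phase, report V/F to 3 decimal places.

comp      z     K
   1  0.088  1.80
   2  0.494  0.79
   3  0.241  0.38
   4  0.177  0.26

ΣzᵢKᵢ = 0.686; Σzᵢ/Kᵢ = 1.989.
Since ΣzᵢKᵢ < 1 the mixture is below its bubble point — single liquid phase.

subcooled liquid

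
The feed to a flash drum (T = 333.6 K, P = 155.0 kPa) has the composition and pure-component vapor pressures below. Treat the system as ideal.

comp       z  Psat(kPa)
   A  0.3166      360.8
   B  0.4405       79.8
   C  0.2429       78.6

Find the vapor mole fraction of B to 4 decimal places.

Raoult's law: Kᵢ = Pᵢˢᵃᵗ/P = Pᵢˢᵃᵗ/155.0.
  K_A = 360.8/155.0 = 2.327742, K_B = 79.8/155.0 = 0.514839, K_C = 78.6/155.0 = 0.507097
Let ψ = V/F and solve Σ zᵢ(Kᵢ−1)/(1+ψ(Kᵢ−1)) = 0.
Check two-phase: ΣzᵢKᵢ = 1.0869 > 1 and Σzᵢ/Kᵢ = 1.4706 > 1, so g(0) = 0.0869 > 0 and g(1) = -0.4706 < 0.
Newton iteration, ψ⁰ = 0.45:
  ψ = 0.4500: g = -0.16411, g' = -0.4858 → ψ = 0.1122
  ψ = 0.1122: g = 0.01310, g' = -0.6049 → ψ = 0.1339
  ψ = 0.1339: g = 0.00018, g' = -0.5886 → ψ = 0.1342
Converged at ψ = 0.1342.
Compositions from xᵢ = zᵢ/(1+ψ(Kᵢ−1)), yᵢ = Kᵢxᵢ:
  A: x = 0.2687, y = 0.6255
  B: x = 0.4712, y = 0.2426
  C: x = 0.2601, y = 0.1319

y_B = 0.2426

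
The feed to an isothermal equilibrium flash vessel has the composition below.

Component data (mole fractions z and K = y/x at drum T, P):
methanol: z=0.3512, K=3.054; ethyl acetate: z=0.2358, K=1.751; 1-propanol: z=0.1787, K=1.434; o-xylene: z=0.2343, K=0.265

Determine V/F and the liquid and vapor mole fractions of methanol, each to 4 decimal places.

V/F = 0.8219, x_methanol = 0.1306, y_methanol = 0.3990

Material balance + equilibrium reduce to Σ zᵢ(Kᵢ−1)/(1+V/F(Kᵢ−1)) = 0.
g(0) = ΣzᵢKᵢ − 1 = 0.8038 and g(1) = 1 − Σzᵢ/Kᵢ = -0.2584, so a root lies in (0, 1).
Iterate (Newton) starting at V/F = 0.61:
  V/F = 0.6100: g = 0.19079, g' = -0.7914 → V/F = 0.8511
  V/F = 0.8511: g = -0.03271, g' = -1.1663 → V/F = 0.8230
  V/F = 0.8230: g = -0.00118, g' = -1.0847 → V/F = 0.8219
Converged at V/F = 0.8219.
Compositions from xᵢ = zᵢ/(1+V/F(Kᵢ−1)), yᵢ = Kᵢxᵢ:
  methanol: x = 0.1306, y = 0.3990
  ethyl acetate: x = 0.1458, y = 0.2553
  1-propanol: x = 0.1317, y = 0.1889
  o-xylene: x = 0.5918, y = 0.1568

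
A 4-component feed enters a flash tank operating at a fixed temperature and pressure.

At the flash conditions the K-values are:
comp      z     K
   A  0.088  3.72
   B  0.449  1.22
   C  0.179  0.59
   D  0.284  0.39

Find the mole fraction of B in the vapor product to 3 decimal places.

y_B = 0.531

Newton iteration, V/F⁰ = 0.5:
  V/F = 0.500: g = -0.1512, g' = -0.401 → V/F = 0.123
  V/F = 0.123: g = 0.0110, g' = -0.543 → V/F = 0.143
  V/F = 0.143: g = 0.0003, g' = -0.519 → V/F = 0.144
Converged at V/F = 0.144.
Compositions from xᵢ = zᵢ/(1+V/F(Kᵢ−1)), yᵢ = Kᵢxᵢ:
  A: x = 0.063, y = 0.235
  B: x = 0.435, y = 0.531
  C: x = 0.190, y = 0.112
  D: x = 0.311, y = 0.121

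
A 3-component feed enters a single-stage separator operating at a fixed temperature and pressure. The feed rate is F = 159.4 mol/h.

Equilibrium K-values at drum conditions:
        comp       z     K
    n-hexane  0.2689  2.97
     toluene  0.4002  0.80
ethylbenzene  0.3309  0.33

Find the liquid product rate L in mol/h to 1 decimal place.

Iterate (Newton) starting at ψ = 0.5:
  ψ = 0.5000: g = -0.15545, g' = -0.6205 → ψ = 0.2495
  ψ = 0.2495: g = 0.00474, g' = -0.7010 → ψ = 0.2562
  ψ = 0.2562: g = 0.00002, g' = -0.6951 → ψ = 0.2563
Converged at ψ = 0.2563.
Then V = ψ·F = 0.2563·159.4 = 40.8 mol/h and L = F − V = 118.6 mol/h.

L = 118.6 mol/h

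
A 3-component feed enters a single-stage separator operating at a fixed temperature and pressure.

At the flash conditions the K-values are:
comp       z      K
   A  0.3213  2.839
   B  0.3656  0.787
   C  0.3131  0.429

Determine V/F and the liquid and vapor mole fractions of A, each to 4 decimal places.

V/F = 0.4436, x_A = 0.1770, y_A = 0.5024

Rachford–Rice: g(V/F) = Σ zᵢ(Kᵢ−1)/(1+V/F(Kᵢ−1)) = 0.
g(0) = ΣzᵢKᵢ − 1 = 0.3342 and g(1) = 1 − Σzᵢ/Kᵢ = -0.3076, so a root lies in (0, 1).
Newton–Raphson from V/F = 0.59:
  V/F = 0.5900: g = -0.07528, g' = -0.5038 → V/F = 0.4406
  V/F = 0.4406: g = 0.00160, g' = -0.5340 → V/F = 0.4436
Converged at V/F = 0.4436.
Compositions from xᵢ = zᵢ/(1+V/F(Kᵢ−1)), yᵢ = Kᵢxᵢ:
  A: x = 0.1770, y = 0.5024
  B: x = 0.4037, y = 0.3177
  C: x = 0.4193, y = 0.1799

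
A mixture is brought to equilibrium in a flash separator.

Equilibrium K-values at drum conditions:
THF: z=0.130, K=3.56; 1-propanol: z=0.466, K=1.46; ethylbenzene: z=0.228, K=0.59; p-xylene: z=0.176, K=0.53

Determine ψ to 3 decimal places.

Let ψ = V/F and solve Σ zᵢ(Kᵢ−1)/(1+ψ(Kᵢ−1)) = 0.
Check two-phase: ΣzᵢKᵢ = 1.371 > 1 and Σzᵢ/Kᵢ = 1.074 > 1, so g(0) = 0.371 > 0 and g(1) = -0.074 < 0.
Newton iteration, ψ⁰ = 0.68:
  ψ = 0.680: g = 0.0335, g' = -0.328 → ψ = 0.782
Converged at ψ = 0.782.

ψ = 0.782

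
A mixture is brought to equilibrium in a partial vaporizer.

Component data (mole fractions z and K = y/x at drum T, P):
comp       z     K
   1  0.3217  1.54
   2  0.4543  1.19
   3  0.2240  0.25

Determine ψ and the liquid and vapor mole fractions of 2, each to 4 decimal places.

Let ψ = V/F and solve Σ zᵢ(Kᵢ−1)/(1+ψ(Kᵢ−1)) = 0.
Check two-phase: ΣzᵢKᵢ = 1.0920 > 1 and Σzᵢ/Kᵢ = 1.4867 > 1, so g(0) = 0.0920 > 0 and g(1) = -0.4867 < 0.
Newton–Raphson from ψ = 0.43:
  ψ = 0.4300: g = -0.02719, g' = -0.3503 → ψ = 0.3524
  ψ = 0.3524: g = -0.00150, g' = -0.3134 → ψ = 0.3476
Converged at ψ = 0.3476.
Compositions from xᵢ = zᵢ/(1+ψ(Kᵢ−1)), yᵢ = Kᵢxᵢ:
  1: x = 0.2709, y = 0.4171
  2: x = 0.4262, y = 0.5071
  3: x = 0.3030, y = 0.0757

ψ = 0.3476, x_2 = 0.4262, y_2 = 0.5071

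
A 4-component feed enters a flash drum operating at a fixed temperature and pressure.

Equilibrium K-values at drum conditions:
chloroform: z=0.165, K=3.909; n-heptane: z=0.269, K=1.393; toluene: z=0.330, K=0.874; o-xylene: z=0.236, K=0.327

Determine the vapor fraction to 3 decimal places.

Let ψ = V/F and solve Σ zᵢ(Kᵢ−1)/(1+ψ(Kᵢ−1)) = 0.
Check two-phase: ΣzᵢKᵢ = 1.385 > 1 and Σzᵢ/Kᵢ = 1.335 > 1, so g(0) = 0.385 > 0 and g(1) = -0.335 < 0.
Newton–Raphson from ψ = 0.5:
  ψ = 0.500: g = 0.0002, g' = -0.510 → ψ = 0.500
Converged at ψ = 0.500.

ψ = 0.500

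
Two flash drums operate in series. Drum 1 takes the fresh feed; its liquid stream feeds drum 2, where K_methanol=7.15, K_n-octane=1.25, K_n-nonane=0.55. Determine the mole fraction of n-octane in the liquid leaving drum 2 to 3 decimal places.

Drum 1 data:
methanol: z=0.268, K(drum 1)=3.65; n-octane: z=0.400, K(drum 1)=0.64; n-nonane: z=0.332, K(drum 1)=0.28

Drum 1:
Let ψ₁ = V/F and solve Σ zᵢ(Kᵢ−1)/(1+ψ₁(Kᵢ−1)) = 0.
Feasibility: ΣzᵢKᵢ = 1.327, Σzᵢ/Kᵢ = 1.884 — both > 1, two phases present.
Newton–Raphson from ψ₁ = 0.5:
  ψ₁ = 0.500: g = -0.2436, g' = -0.845 → ψ₁ = 0.212
  ψ₁ = 0.212: g = 0.0169, g' = -1.072 → ψ₁ = 0.228
Converged at ψ₁ = 0.228.
Drum-1 compositions:
  methanol: x = 0.167, y = 0.610
  n-octane: x = 0.436, y = 0.279
  n-nonane: x = 0.397, y = 0.111
Drum-2 feed = drum-1 liquid: z₂ = (0.1671, 0.4357, 0.3972).
Drum 2:
Iterate (Newton) starting at ψ₂ = 0.66:
  ψ₂ = 0.660: g = 0.0424, g' = -0.430 → ψ₂ = 0.759
  ψ₂ = 0.759: g = 0.0016, g' = -0.402 → ψ₂ = 0.763
Converged at ψ₂ = 0.763.
  methanol: x = 0.029, y = 0.210
  n-octane: x = 0.366, y = 0.457
  n-nonane: x = 0.605, y = 0.333

x_n-octane (drum 2) = 0.366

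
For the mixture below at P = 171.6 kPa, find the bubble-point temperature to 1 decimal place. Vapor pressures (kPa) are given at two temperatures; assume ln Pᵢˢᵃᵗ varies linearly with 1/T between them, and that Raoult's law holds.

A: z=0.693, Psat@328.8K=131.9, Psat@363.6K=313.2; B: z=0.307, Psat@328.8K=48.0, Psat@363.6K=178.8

T = 345.8 K

Bubble-point temperature: ΣzᵢPᵢˢᵃᵗ(T) = P. Interpolate ln Pᵢˢᵃᵗ = aᵢ + bᵢ/T.
  T = 328.8 K: ΣzᵢPᵢˢᵃᵗ = 106.14 kPa
  T = 363.6 K: ΣzᵢPᵢˢᵃᵗ = 271.94 kPa
  T = 346.2 K: ΣzᵢPᵢˢᵃᵗ = 173.34 kPa
  T = 337.5 K: ΣzᵢPᵢˢᵃᵗ = 136.38 kPa
  T = 341.9 K: ΣzᵢPᵢˢᵃᵗ = 154.17 kPa
  T = 344.0 K: ΣzᵢPᵢˢᵃᵗ = 163.30 kPa
Interpolating between 344.0 K and 346.2 K gives T ≈ 345.8 K.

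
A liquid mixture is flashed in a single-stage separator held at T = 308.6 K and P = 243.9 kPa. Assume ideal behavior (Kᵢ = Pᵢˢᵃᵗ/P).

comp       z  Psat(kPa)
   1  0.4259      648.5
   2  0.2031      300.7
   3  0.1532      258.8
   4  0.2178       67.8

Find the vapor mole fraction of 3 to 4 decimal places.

y_3 = 0.1552

Raoult's law: Kᵢ = Pᵢˢᵃᵗ/P = Pᵢˢᵃᵗ/243.9.
  K_1 = 648.5/243.9 = 2.658877, K_2 = 300.7/243.9 = 1.232882, K_3 = 258.8/243.9 = 1.061091, K_4 = 67.8/243.9 = 0.277983
Let ψ = V/F and solve Σ zᵢ(Kᵢ−1)/(1+ψ(Kᵢ−1)) = 0.
Feasibility: ΣzᵢKᵢ = 1.6059, Σzᵢ/Kᵢ = 1.2528 — both > 1, two phases present.
Newton iteration, ψ⁰ = 0.62:
  ψ = 0.6200: g = 0.11394, g' = -0.6659 → ψ = 0.7911
  ψ = 0.7911: g = -0.01231, g' = -0.8450 → ψ = 0.7765
  ψ = 0.7765: g = -0.00018, g' = -0.8205 → ψ = 0.7763
Converged at ψ = 0.7763.
Compositions from xᵢ = zᵢ/(1+ψ(Kᵢ−1)), yᵢ = Kᵢxᵢ:
  1: x = 0.1862, y = 0.4950
  2: x = 0.1720, y = 0.2121
  3: x = 0.1463, y = 0.1552
  4: x = 0.4956, y = 0.1378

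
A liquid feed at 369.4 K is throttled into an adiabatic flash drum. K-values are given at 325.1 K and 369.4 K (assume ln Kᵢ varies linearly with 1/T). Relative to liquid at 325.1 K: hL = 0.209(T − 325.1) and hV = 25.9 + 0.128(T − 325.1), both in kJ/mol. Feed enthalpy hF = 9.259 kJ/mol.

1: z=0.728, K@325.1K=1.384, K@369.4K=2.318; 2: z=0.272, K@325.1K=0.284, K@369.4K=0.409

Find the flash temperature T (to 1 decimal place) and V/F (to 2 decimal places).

T = 326.2 K, V/F = 0.35

Adiabatic flash: solve Rachford–Rice at each trial T, then check hF = ψ·hV(T) + (1−ψ)·hL(T).
  T = 325.1 K: K = (1.384, 0.284), RR gives ψ = 0.308, H_out = 7.988 kJ/mol
  T = 369.4 K: K = (2.318, 0.409), RR gives ψ = 1.000, H_out = 31.570 kJ/mol
  T = 347.2 K: K = (1.820, 0.345), RR gives ψ = 0.779, H_out = 23.402 kJ/mol
  T = 336.1 K: K = (1.593, 0.314), RR gives ψ = 0.602, H_out = 17.361 kJ/mol
  T = 330.6 K: K = (1.487, 0.299), RR gives ψ = 0.479, H_out = 13.347 kJ/mol
  T = 327.9 K: K = (1.436, 0.291), RR gives ψ = 0.403, H_out = 10.939 kJ/mol
  T = 326.5 K: K = (1.410, 0.288), RR gives ψ = 0.358, H_out = 9.531 kJ/mol
  T = 325.8 K: K = (1.397, 0.286), RR gives ψ = 0.334, H_out = 8.778 kJ/mol
Linear interpolation between T = 325.8 (H_out = 8.778) and T = 326.5 (H_out = 9.531) on hF = 9.259 gives T ≈ 326.2 K, at which ψ = 0.35.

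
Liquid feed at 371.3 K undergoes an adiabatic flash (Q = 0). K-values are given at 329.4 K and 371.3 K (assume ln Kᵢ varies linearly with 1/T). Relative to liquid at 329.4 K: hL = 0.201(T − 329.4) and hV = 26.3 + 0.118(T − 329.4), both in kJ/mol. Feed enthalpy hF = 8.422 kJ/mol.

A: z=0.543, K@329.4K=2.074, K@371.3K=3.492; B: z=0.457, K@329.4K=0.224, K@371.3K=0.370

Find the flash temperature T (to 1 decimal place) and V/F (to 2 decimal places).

Adiabatic flash: solve Rachford–Rice at each trial T, then check hF = ψ·hV(T) + (1−ψ)·hL(T).
  T = 329.4 K: K = (2.074, 0.224), RR gives ψ = 0.274, H_out = 7.212 kJ/mol
  T = 371.3 K: K = (3.492, 0.370), RR gives ψ = 0.679, H_out = 23.907 kJ/mol
  T = 350.4 K: K = (2.735, 0.292), RR gives ψ = 0.504, H_out = 16.598 kJ/mol
  T = 339.9 K: K = (2.392, 0.257), RR gives ψ = 0.402, H_out = 12.345 kJ/mol
  T = 334.6 K: K = (2.228, 0.240), RR gives ψ = 0.342, H_out = 9.903 kJ/mol
  T = 332.0 K: K = (2.150, 0.232), RR gives ψ = 0.310, H_out = 8.601 kJ/mol
  T = 330.7 K: K = (2.112, 0.228), RR gives ψ = 0.292, H_out = 7.918 kJ/mol
Linear interpolation between T = 330.7 (H_out = 7.918) and T = 332.0 (H_out = 8.601) on hF = 8.422 gives T ≈ 331.7 K, at which ψ = 0.31.

T = 331.7 K, V/F = 0.31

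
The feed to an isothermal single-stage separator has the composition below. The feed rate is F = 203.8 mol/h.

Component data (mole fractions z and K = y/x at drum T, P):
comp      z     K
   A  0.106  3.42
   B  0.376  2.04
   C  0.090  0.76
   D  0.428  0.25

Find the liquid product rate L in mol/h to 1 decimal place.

L = 140.5 mol/h

Material balance + equilibrium reduce to Σ zᵢ(Kᵢ−1)/(1+V/F(Kᵢ−1)) = 0.
Check two-phase: ΣzᵢKᵢ = 1.305 > 1 and Σzᵢ/Kᵢ = 2.046 > 1, so g(0) = 0.305 > 0 and g(1) = -1.046 < 0.
Newton iteration, V/F⁰ = 0.55:
  V/F = 0.550: g = -0.2125, g' = -0.983 → V/F = 0.334
  V/F = 0.334: g = -0.0196, g' = -0.849 → V/F = 0.311
Converged at V/F = 0.311.
Then V = V/F·F = 0.3108·203.8 = 63.3 mol/h and L = F − V = 140.5 mol/h.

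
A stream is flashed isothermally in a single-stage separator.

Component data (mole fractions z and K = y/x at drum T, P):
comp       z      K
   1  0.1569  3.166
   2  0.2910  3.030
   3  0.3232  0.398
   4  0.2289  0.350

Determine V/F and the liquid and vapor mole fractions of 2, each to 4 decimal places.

V/F = 0.4539, x_2 = 0.1514, y_2 = 0.4589

Newton iteration, V/F⁰ = 0.5:
  V/F = 0.5000: g = -0.04245, g' = -0.9170 → V/F = 0.4537
  V/F = 0.4537: g = 0.00022, g' = -0.9284 → V/F = 0.4539
Converged at V/F = 0.4539.
Compositions from xᵢ = zᵢ/(1+V/F(Kᵢ−1)), yᵢ = Kᵢxᵢ:
  1: x = 0.0791, y = 0.2505
  2: x = 0.1514, y = 0.4589
  3: x = 0.4447, y = 0.1770
  4: x = 0.3247, y = 0.1136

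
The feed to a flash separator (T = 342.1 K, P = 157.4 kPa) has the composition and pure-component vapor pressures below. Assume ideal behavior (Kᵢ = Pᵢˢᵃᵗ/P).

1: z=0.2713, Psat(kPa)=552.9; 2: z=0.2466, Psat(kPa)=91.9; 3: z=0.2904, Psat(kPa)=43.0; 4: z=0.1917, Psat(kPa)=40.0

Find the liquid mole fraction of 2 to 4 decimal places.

Raoult's law: Kᵢ = Pᵢˢᵃᵗ/P = Pᵢˢᵃᵗ/157.4.
  K_1 = 552.9/157.4 = 3.512706, K_2 = 91.9/157.4 = 0.583863, K_3 = 43.0/157.4 = 0.273189, K_4 = 40.0/157.4 = 0.254130
Let ψ = V/F and solve Σ zᵢ(Kᵢ−1)/(1+ψ(Kᵢ−1)) = 0.
Check two-phase: ΣzᵢKᵢ = 1.2250 > 1 and Σzᵢ/Kᵢ = 2.3169 > 1, so g(0) = 0.2250 > 0 and g(1) = -1.3169 < 0.
Newton–Raphson from ψ = 0.5:
  ψ = 0.5000: g = -0.38703, g' = -1.0543 → ψ = 0.1329
  ψ = 0.1329: g = 0.01006, g' = -1.3298 → ψ = 0.1405
Converged at ψ = 0.1405.
Compositions from xᵢ = zᵢ/(1+ψ(Kᵢ−1)), yᵢ = Kᵢxᵢ:
  1: x = 0.2005, y = 0.7043
  2: x = 0.2619, y = 0.1529
  3: x = 0.3234, y = 0.0884
  4: x = 0.2141, y = 0.0544

x_2 = 0.2619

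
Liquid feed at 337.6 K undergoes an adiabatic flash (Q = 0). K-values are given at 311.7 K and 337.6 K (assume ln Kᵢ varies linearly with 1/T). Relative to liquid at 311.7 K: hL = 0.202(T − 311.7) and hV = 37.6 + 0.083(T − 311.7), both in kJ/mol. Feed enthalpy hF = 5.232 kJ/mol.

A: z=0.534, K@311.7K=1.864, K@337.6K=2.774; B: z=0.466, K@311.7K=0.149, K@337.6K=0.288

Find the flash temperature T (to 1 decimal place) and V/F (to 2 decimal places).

Adiabatic flash: solve Rachford–Rice at each trial T, then check hF = ψ·hV(T) + (1−ψ)·hL(T).
  T = 311.7 K: K = (1.864, 0.149), RR gives ψ = 0.088, H_out = 3.314 kJ/mol
  T = 337.6 K: K = (2.774, 0.288), RR gives ψ = 0.487, H_out = 22.053 kJ/mol
  T = 324.6 K: K = (2.290, 0.210), RR gives ψ = 0.314, H_out = 13.947 kJ/mol
  T = 318.1 K: K = (2.069, 0.177), RR gives ψ = 0.213, H_out = 9.137 kJ/mol
  T = 314.9 K: K = (1.965, 0.163), RR gives ψ = 0.155, H_out = 6.403 kJ/mol
  T = 313.3 K: K = (1.914, 0.156), RR gives ψ = 0.123, H_out = 4.910 kJ/mol
Linear interpolation between T = 313.3 (H_out = 4.910) and T = 314.9 (H_out = 6.403) on hF = 5.232 gives T ≈ 313.6 K, at which ψ = 0.13.

T = 313.6 K, V/F = 0.13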